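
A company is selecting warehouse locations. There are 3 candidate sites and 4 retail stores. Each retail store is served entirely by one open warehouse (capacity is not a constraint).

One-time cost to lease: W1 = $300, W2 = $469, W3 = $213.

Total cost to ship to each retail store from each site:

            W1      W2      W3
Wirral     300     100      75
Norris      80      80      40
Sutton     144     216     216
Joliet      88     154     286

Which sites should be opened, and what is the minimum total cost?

For any fixed open set, each retail store goes to its cheapest open site; total = fixed + service.
{W3}: Wirral→W3 75, Norris→W3 40, Sutton→W3 216, Joliet→W3 286. Service 617; fixed 213; total 830.
{W1, W3}: service 347 + fixed 513 = 860
{W1}: Wirral→W1 300, Norris→W1 80, Sutton→W1 144, Joliet→W1 88. Service 612; fixed 300; total 912.
{W1, W2, W3}: service 347 + fixed 982 = 1329
No other subset beats 830.

Open W3 only; minimum total cost 830.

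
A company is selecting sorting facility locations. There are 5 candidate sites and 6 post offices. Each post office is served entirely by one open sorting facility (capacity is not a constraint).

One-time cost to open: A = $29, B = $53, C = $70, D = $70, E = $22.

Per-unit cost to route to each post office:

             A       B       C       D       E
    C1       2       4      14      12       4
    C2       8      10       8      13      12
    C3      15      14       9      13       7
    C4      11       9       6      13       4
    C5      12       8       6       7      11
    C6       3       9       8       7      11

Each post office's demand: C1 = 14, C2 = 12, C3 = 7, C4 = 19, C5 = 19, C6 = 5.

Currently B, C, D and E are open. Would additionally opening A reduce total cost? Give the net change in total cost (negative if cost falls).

Yes — net change −19 (cost falls by 19).

Current service cost with {B, C, D, E}: 426.
Adding A: each post office re-picks its cheapest; new service cost 378, saving 48.
Extra fixed cost: 29. Net change = 29 − 48 = -19.
(Totals: 641 → 622.)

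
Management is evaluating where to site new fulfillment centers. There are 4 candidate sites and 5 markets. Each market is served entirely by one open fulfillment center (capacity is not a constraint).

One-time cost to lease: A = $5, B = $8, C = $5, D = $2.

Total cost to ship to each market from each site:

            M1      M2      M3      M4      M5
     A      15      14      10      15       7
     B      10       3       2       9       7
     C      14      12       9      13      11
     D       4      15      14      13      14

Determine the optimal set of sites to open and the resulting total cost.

Open B and D; minimum total cost 35.

For any fixed open set, each market goes to its cheapest open site; total = fixed + service.
{B, D}: M1→D 4, M2→B 3, M3→B 2, M4→B 9, M5→B 7. Service 25; fixed 10; total 35.
{B}: service 31 + fixed 8 = 39
{A, B, D}: M1→D 4, M2→B 3, M3→B 2, M4→B 9, M5→A 7. Service 25; fixed 15; total 40.
{A, B, C, D}: M1→D 4, M2→B 3, M3→B 2, M4→B 9, M5→A 7. Service 25; fixed 20; total 45.
No other subset beats 35.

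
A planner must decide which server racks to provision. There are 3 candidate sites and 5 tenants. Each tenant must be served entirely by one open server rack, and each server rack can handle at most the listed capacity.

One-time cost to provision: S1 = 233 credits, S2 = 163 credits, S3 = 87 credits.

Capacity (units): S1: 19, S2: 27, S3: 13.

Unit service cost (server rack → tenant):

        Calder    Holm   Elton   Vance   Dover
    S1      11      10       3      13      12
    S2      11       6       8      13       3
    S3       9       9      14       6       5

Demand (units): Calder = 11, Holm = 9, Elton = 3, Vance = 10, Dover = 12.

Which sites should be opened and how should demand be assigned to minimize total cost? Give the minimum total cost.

Open {S1, S2, S3}: Calder→S1 11·11=121, Holm→S2 6·9=54, Elton→S1 3·3=9, Vance→S3 6·10=60, Dover→S2 3·12=36.
Loads: S1 carries 14/19, S2 carries 21/27, S3 carries 10/13. Service 280; fixed 483; total 763.
Next best feasible plan costs 778.

Minimum total cost: 763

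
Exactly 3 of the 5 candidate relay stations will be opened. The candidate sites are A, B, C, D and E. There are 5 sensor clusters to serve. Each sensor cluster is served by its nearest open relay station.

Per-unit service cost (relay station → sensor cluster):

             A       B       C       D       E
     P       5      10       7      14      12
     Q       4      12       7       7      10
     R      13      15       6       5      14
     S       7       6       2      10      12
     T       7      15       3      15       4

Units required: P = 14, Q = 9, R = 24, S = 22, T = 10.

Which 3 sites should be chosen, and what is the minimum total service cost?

With exactly 3 open, each sensor cluster uses its cheapest among the chosen.
{A, C, D}: P→A 5·14=70, Q→A 4·9=36, R→D 5·24=120, S→C 2·22=44, T→C 3·10=30. Service cost 300.
{A, B, C}: service cost 324
{A, C, E}: service cost 324
Among all 10 size-3 choices, {A, C, D} is lowest.

Choose A, C and D; total service cost 300.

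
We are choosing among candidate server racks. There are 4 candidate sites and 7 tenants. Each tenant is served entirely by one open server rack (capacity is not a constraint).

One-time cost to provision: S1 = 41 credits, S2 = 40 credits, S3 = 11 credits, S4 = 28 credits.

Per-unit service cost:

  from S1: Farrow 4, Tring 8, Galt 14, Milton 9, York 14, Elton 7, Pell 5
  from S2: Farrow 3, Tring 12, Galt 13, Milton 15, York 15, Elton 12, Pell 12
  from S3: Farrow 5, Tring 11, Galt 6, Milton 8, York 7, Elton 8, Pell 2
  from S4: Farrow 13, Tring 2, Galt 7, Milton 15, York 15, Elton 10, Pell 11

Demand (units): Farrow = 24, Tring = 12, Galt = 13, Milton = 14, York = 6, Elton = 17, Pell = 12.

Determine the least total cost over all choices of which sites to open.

Minimum total cost: 567

For any fixed open set, each tenant goes to its cheapest open site; total = fixed + service.
{S2, S3, S4}: Farrow→S2 3·24=72, Tring→S4 2·12=24, Galt→S3 6·13=78, Milton→S3 8·14=112, York→S3 7·6=42, Elton→S3 8·17=136, Pell→S3 2·12=24. Service 488; fixed 79; total 567.
{S1, S3, S4}: service 495 + fixed 80 = 575
{S3, S4}: service 536 + fixed 39 = 575
{S1, S2, S3, S4}: service 471 + fixed 120 = 591
(All 15 nonempty subsets were checked; S2, S3 and S4 is lowest.)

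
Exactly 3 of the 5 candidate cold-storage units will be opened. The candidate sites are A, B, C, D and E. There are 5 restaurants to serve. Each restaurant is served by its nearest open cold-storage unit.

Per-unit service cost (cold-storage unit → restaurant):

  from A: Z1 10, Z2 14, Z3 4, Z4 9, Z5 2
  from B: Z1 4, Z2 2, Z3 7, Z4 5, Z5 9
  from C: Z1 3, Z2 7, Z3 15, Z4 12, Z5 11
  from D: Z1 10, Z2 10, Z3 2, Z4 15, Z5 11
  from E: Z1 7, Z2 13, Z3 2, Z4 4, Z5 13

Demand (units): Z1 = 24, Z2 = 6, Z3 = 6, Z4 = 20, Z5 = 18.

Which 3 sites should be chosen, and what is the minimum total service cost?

With exactly 3 open, each restaurant uses its cheapest among the chosen.
{A, B, E}: Z1→B 4·24=96, Z2→B 2·6=12, Z3→E 2·6=12, Z4→E 4·20=80, Z5→A 2·18=36. Service cost 236.
{A, C, E}: service cost 242
{A, B, C}: service cost 244
Among all 10 size-3 choices, {A, B, E} is lowest.

Choose A, B and E; total service cost 236.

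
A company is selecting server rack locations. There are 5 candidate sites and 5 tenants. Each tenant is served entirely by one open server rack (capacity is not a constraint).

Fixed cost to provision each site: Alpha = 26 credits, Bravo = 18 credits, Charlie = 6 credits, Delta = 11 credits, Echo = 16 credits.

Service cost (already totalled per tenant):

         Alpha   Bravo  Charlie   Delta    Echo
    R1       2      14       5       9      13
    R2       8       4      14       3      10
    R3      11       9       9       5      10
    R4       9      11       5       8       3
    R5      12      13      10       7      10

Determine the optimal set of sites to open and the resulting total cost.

Open Charlie and Delta; minimum total cost 42.

For any fixed open set, each tenant goes to its cheapest open site; total = fixed + service.
{Charlie, Delta}: R1→Charlie 5, R2→Delta 3, R3→Delta 5, R4→Charlie 5, R5→Delta 7. Service 25; fixed 17; total 42.
{Delta}: R1→Delta 9, R2→Delta 3, R3→Delta 5, R4→Delta 8, R5→Delta 7. Service 32; fixed 11; total 43.
{Charlie}: R1→Charlie 5, R2→Charlie 14, R3→Charlie 9, R4→Charlie 5, R5→Charlie 10. Service 43; fixed 6; total 49.
{Alpha, Bravo, Charlie, Delta, Echo}: service 20 + fixed 77 = 97
No other subset beats 42.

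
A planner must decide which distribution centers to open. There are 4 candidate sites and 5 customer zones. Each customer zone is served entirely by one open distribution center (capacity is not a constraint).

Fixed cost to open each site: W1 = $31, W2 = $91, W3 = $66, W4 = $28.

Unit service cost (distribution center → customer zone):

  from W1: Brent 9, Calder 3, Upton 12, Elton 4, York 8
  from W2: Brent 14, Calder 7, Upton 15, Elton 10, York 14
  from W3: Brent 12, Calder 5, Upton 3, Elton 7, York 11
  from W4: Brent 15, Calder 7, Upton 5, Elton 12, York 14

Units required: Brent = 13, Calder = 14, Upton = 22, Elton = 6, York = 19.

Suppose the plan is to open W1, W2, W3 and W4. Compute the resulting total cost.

Each customer zone is assigned to its cheapest site among the open ones.
{W1, W2, W3, W4}: Brent→W1 9·13=117, Calder→W1 3·14=42, Upton→W3 3·22=66, Elton→W1 4·6=24, York→W1 8·19=152. Service 401; fixed 216; total 617.

Total cost: 617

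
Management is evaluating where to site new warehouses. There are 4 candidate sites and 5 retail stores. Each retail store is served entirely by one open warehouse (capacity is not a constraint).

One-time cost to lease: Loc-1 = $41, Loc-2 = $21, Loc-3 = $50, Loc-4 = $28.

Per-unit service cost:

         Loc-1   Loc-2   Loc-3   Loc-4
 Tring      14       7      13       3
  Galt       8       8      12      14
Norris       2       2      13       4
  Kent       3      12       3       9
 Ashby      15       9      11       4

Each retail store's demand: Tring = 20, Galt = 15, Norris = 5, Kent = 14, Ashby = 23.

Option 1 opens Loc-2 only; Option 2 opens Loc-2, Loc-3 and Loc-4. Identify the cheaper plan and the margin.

Option 1: {Loc-2}: Tring→Loc-2 7·20=140, Galt→Loc-2 8·15=120, Norris→Loc-2 2·5=10, Kent→Loc-2 12·14=168, Ashby→Loc-2 9·23=207. Service 645; fixed 21; total 666.
Option 2: {Loc-2, Loc-3, Loc-4}: Tring→Loc-4 3·20=60, Galt→Loc-2 8·15=120, Norris→Loc-2 2·5=10, Kent→Loc-3 3·14=42, Ashby→Loc-4 4·23=92. Service 324; fixed 99; total 423.
Difference: |666 − 423| = 243.

Option 2 is cheaper by 243.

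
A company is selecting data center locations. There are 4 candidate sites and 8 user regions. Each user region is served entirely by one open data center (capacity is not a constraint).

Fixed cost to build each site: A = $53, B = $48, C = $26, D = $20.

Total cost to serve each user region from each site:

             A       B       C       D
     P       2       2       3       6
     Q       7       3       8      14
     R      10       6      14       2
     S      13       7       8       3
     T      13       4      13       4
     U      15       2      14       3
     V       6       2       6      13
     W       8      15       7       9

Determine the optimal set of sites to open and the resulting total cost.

Open D only; minimum total cost 74.

For any fixed open set, each user region goes to its cheapest open site; total = fixed + service.
{D}: P→D 6, Q→D 14, R→D 2, S→D 3, T→D 4, U→D 3, V→D 13, W→D 9. Service 54; fixed 20; total 74.
{C, D}: P→C 3, Q→C 8, R→D 2, S→D 3, T→D 4, U→D 3, V→C 6, W→C 7. Service 36; fixed 46; total 82.
{B}: P→B 2, Q→B 3, R→B 6, S→B 7, T→B 4, U→B 2, V→B 2, W→B 15. Service 41; fixed 48; total 89.
{A, B, C, D}: P→A 2, Q→B 3, R→D 2, S→D 3, T→B 4, U→B 2, V→B 2, W→C 7. Service 25; fixed 147; total 172.
(All 15 nonempty subsets were checked; D only is lowest.)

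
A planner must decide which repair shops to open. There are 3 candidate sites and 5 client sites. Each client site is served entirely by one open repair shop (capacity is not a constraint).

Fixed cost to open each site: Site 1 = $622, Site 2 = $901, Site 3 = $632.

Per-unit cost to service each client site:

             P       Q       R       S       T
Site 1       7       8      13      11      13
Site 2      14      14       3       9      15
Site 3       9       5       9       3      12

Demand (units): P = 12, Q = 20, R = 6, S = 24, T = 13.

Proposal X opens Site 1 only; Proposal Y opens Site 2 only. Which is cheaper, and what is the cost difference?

Proposal X: {Site 1}: P→Site 1 7·12=84, Q→Site 1 8·20=160, R→Site 1 13·6=78, S→Site 1 11·24=264, T→Site 1 13·13=169. Service 755; fixed 622; total 1377.
Proposal Y: {Site 2}: P→Site 2 14·12=168, Q→Site 2 14·20=280, R→Site 2 3·6=18, S→Site 2 9·24=216, T→Site 2 15·13=195. Service 877; fixed 901; total 1778.
Difference: |1377 − 1778| = 401.

Proposal X is cheaper by 401.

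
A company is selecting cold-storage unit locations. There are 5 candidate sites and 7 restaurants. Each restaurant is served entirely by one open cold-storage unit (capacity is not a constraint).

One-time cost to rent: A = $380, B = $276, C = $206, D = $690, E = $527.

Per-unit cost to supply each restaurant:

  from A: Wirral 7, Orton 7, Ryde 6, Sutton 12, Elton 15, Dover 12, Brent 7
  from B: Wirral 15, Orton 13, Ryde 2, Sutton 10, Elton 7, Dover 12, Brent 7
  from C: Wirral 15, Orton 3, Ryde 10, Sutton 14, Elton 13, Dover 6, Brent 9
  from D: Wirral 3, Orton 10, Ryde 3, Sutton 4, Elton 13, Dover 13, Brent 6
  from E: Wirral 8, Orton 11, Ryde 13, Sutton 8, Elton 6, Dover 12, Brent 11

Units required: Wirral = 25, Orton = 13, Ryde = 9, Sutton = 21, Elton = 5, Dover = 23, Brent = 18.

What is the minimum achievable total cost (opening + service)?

For any fixed open set, each restaurant goes to its cheapest open site; total = fixed + service.
{C}: Wirral→C 15·25=375, Orton→C 3·13=39, Ryde→C 10·9=90, Sutton→C 14·21=294, Elton→C 13·5=65, Dover→C 6·23=138, Brent→C 9·18=162. Service 1163; fixed 206; total 1369.
{B, C}: Wirral→B 15·25=375, Orton→C 3·13=39, Ryde→B 2·9=18, Sutton→B 10·21=210, Elton→B 7·5=35, Dover→C 6·23=138, Brent→B 7·18=126. Service 941; fixed 482; total 1423.
{A}: service 1049 + fixed 380 = 1429
{A, B, C, D, E}: service 492 + fixed 2079 = 2571
No other subset beats 1369.

Minimum total cost: 1369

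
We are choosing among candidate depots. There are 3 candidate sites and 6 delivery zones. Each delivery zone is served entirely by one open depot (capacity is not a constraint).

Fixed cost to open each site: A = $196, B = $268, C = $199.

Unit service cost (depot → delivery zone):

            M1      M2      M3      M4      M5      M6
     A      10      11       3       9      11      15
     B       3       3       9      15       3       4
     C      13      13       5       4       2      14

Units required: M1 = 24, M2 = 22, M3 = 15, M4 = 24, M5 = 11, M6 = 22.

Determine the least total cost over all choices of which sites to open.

For any fixed open set, each delivery zone goes to its cheapest open site; total = fixed + service.
{B, C}: M1→B 3·24=72, M2→B 3·22=66, M3→C 5·15=75, M4→C 4·24=96, M5→C 2·11=22, M6→B 4·22=88. Service 419; fixed 467; total 886.
{A, B}: service 520 + fixed 464 = 984
{B}: service 754 + fixed 268 = 1022
{A, B, C}: service 389 + fixed 663 = 1052
No other subset beats 886.

Minimum total cost: 886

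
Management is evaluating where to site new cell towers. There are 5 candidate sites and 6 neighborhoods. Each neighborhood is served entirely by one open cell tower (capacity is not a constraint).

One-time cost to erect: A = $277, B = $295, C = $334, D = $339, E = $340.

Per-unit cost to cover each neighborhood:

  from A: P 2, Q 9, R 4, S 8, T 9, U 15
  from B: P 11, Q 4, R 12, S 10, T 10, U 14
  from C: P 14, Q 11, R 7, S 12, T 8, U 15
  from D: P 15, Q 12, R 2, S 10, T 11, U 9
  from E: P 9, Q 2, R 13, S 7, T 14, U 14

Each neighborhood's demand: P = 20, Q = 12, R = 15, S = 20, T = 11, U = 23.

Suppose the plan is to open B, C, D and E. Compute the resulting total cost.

Total cost: 1977

Each neighborhood is assigned to its cheapest site among the open ones.
{B, C, D, E}: P→E 9·20=180, Q→E 2·12=24, R→D 2·15=30, S→E 7·20=140, T→C 8·11=88, U→D 9·23=207. Service 669; fixed 1308; total 1977.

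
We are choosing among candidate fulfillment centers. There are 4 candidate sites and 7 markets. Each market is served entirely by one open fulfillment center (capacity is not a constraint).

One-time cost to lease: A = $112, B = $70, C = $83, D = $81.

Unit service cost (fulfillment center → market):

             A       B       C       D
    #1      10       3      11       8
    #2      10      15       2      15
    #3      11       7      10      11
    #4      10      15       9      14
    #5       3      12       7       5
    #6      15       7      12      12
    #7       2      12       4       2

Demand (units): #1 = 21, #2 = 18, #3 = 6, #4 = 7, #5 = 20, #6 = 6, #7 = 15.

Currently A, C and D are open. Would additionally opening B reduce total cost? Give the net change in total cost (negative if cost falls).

Yes — net change −83 (cost falls by 83).

Current service cost with {A, C, D}: 489.
Adding B: each market re-picks its cheapest; new service cost 336, saving 153.
Extra fixed cost: 70. Net change = 70 − 153 = -83.
(Totals: 765 → 682.)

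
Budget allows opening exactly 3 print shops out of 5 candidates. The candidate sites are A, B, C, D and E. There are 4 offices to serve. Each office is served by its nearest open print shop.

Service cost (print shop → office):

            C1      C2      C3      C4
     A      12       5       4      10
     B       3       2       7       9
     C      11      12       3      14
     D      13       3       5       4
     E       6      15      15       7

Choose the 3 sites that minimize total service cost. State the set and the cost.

Choose B, C and D; total service cost 12.

With exactly 3 open, each office uses its cheapest among the chosen.
{B, C, D}: C1→B 3, C2→B 2, C3→C 3, C4→D 4. Service cost 12.
{A, B, D}: service cost 13
{B, D, E}: service cost 14
Among all 10 size-3 choices, {B, C, D} is lowest.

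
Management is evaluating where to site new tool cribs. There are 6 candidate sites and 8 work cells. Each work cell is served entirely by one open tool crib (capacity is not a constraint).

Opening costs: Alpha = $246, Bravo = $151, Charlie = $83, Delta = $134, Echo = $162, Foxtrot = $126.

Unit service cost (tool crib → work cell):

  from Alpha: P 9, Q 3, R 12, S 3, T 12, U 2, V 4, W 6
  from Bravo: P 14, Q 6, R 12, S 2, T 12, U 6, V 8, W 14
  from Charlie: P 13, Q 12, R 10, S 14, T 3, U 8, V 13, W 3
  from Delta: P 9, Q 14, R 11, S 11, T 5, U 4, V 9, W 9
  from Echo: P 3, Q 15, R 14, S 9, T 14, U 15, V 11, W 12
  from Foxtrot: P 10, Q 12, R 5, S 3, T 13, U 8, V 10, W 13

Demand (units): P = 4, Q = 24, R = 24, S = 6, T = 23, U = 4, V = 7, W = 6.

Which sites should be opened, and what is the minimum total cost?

For any fixed open set, each work cell goes to its cheapest open site; total = fixed + service.
{Alpha, Charlie}: P→Alpha 9·4=36, Q→Alpha 3·24=72, R→Charlie 10·24=240, S→Alpha 3·6=18, T→Charlie 3·23=69, U→Alpha 2·4=8, V→Alpha 4·7=28, W→Charlie 3·6=18. Service 489; fixed 329; total 818.
{Alpha, Charlie, Foxtrot}: service 369 + fixed 455 = 824
{Bravo, Charlie, Foxtrot}: service 483 + fixed 360 = 843
{Alpha, Bravo, Charlie, Delta, Echo, Foxtrot}: P→Echo 3·4=12, Q→Alpha 3·24=72, R→Foxtrot 5·24=120, S→Bravo 2·6=12, T→Charlie 3·23=69, U→Alpha 2·4=8, V→Alpha 4·7=28, W→Charlie 3·6=18. Service 339; fixed 902; total 1241.
No other subset beats 818.

Open Alpha and Charlie; minimum total cost 818.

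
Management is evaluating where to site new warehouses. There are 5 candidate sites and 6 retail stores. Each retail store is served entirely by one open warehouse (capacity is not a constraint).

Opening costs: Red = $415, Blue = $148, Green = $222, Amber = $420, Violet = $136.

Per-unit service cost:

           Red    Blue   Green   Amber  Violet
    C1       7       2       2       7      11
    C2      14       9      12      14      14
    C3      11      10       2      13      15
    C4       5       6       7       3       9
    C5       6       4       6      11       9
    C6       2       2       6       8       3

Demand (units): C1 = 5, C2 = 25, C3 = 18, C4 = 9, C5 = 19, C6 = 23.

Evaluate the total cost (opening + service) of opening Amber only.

Total cost: 1459

Each retail store is assigned to its cheapest site among the open ones.
{Amber}: C1→Amber 7·5=35, C2→Amber 14·25=350, C3→Amber 13·18=234, C4→Amber 3·9=27, C5→Amber 11·19=209, C6→Amber 8·23=184. Service 1039; fixed 420; total 1459.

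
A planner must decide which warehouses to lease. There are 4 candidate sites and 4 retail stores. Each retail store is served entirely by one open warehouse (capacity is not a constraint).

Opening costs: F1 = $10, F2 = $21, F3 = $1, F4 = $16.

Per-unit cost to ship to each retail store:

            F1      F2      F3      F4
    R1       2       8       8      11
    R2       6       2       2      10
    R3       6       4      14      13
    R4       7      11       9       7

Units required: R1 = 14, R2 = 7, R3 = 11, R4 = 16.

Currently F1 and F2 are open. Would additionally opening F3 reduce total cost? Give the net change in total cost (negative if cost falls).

Current service cost with {F1, F2}: 198.
Adding F3: each retail store re-picks its cheapest; new service cost 198, saving 0.
Extra fixed cost: 1. Net change = 1 − 0 = 1.
(Totals: 229 → 230.)

No — net change +1 (cost rises by 1).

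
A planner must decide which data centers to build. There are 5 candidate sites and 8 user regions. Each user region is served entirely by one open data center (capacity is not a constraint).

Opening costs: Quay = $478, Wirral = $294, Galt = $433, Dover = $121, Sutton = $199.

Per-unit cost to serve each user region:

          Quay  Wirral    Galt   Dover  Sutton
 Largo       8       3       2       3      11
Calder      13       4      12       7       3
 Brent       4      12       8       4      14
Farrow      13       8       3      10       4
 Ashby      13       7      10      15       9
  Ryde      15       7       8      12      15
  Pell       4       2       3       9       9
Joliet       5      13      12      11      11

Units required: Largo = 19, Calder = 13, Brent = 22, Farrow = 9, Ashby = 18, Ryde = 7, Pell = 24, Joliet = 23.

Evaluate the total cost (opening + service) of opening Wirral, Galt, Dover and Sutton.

Total cost: 1715

Each user region is assigned to its cheapest site among the open ones.
{Wirral, Galt, Dover, Sutton}: Largo→Galt 2·19=38, Calder→Sutton 3·13=39, Brent→Dover 4·22=88, Farrow→Galt 3·9=27, Ashby→Wirral 7·18=126, Ryde→Wirral 7·7=49, Pell→Wirral 2·24=48, Joliet→Dover 11·23=253. Service 668; fixed 1047; total 1715.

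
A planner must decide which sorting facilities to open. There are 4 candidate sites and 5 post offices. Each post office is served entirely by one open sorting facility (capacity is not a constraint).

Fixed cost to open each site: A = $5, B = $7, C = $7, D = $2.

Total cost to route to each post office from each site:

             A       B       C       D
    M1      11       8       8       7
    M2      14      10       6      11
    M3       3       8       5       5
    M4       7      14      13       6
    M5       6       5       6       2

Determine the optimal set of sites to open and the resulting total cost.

For any fixed open set, each post office goes to its cheapest open site; total = fixed + service.
{D}: M1→D 7, M2→D 11, M3→D 5, M4→D 6, M5→D 2. Service 31; fixed 2; total 33.
{C, D}: service 26 + fixed 9 = 35
{A, D}: M1→D 7, M2→D 11, M3→A 3, M4→D 6, M5→D 2. Service 29; fixed 7; total 36.
{A, B, C, D}: M1→D 7, M2→C 6, M3→A 3, M4→D 6, M5→D 2. Service 24; fixed 21; total 45.
(All 15 nonempty subsets were checked; D only is lowest.)

Open D only; minimum total cost 33.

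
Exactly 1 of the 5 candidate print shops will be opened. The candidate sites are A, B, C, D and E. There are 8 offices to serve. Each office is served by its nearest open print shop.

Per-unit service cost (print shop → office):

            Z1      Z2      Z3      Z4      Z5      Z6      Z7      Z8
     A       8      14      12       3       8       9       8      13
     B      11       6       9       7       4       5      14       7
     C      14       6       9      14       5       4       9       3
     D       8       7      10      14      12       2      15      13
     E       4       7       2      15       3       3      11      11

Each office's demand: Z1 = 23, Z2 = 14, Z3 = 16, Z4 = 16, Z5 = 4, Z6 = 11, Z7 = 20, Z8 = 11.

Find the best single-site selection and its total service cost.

With exactly 1 open, each office uses its cheapest among the chosen.
{E}: Z1→E 4·23=92, Z2→E 7·14=98, Z3→E 2·16=32, Z4→E 15·16=240, Z5→E 3·4=12, Z6→E 3·11=33, Z7→E 11·20=220, Z8→E 11·11=121. Service cost 848.
{B}: service cost 1021
{C}: service cost 1051
Among all 5 size-1 choices, {E} is lowest.

Choose E only; total service cost 848.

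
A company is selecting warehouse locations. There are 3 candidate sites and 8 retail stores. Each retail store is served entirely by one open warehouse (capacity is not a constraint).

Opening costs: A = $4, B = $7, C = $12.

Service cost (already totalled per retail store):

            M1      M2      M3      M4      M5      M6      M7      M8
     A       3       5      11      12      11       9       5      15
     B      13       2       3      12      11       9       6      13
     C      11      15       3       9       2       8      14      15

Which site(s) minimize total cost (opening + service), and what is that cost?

For any fixed open set, each retail store goes to its cheapest open site; total = fixed + service.
{A, C}: M1→A 3, M2→A 5, M3→C 3, M4→C 9, M5→C 2, M6→C 8, M7→A 5, M8→A 15. Service 50; fixed 16; total 66.
{A, B, C}: service 45 + fixed 23 = 68
{A, B}: M1→A 3, M2→B 2, M3→B 3, M4→A 12, M5→A 11, M6→A 9, M7→A 5, M8→B 13. Service 58; fixed 11; total 69.
{A}: M1→A 3, M2→A 5, M3→A 11, M4→A 12, M5→A 11, M6→A 9, M7→A 5, M8→A 15. Service 71; fixed 4; total 75.
No other subset beats 66.

Open A and C; minimum total cost 66.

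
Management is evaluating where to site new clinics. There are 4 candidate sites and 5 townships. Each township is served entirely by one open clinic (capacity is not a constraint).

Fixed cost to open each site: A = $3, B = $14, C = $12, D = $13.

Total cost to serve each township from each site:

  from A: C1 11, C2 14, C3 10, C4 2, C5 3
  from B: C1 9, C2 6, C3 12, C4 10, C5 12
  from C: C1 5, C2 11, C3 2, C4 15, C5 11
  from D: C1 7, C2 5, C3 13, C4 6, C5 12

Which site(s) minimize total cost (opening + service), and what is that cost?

Open A and C; minimum total cost 38.

For any fixed open set, each township goes to its cheapest open site; total = fixed + service.
{A, C}: C1→C 5, C2→C 11, C3→C 2, C4→A 2, C5→A 3. Service 23; fixed 15; total 38.
{A}: service 40 + fixed 3 = 43
{A, D}: C1→D 7, C2→D 5, C3→A 10, C4→A 2, C5→A 3. Service 27; fixed 16; total 43.
{A, B, C, D}: service 17 + fixed 42 = 59
No other subset beats 38.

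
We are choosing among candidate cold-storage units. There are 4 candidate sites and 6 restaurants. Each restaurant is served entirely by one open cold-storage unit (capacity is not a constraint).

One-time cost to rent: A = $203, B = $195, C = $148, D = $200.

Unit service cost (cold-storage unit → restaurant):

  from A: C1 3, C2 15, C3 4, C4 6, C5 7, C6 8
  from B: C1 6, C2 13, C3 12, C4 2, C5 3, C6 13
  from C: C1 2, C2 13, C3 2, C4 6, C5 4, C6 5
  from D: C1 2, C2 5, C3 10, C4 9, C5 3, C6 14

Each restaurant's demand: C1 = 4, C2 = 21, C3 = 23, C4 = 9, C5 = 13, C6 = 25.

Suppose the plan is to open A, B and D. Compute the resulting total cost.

Each restaurant is assigned to its cheapest site among the open ones.
{A, B, D}: C1→D 2·4=8, C2→D 5·21=105, C3→A 4·23=92, C4→B 2·9=18, C5→B 3·13=39, C6→A 8·25=200. Service 462; fixed 598; total 1060.

Total cost: 1060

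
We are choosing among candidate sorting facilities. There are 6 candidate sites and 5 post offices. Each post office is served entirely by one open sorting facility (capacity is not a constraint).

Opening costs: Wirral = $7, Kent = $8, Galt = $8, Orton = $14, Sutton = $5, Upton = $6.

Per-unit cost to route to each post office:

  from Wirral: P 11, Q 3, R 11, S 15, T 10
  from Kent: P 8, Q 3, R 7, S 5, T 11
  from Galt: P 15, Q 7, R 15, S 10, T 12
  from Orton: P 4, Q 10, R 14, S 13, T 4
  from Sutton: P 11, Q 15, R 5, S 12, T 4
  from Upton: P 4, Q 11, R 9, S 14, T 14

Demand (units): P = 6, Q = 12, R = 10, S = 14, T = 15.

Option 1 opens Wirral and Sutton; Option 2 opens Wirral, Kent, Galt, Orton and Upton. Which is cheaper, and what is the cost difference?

Option 2 is cheaper by 89.

Option 1: {Wirral, Sutton}: P→Wirral 11·6=66, Q→Wirral 3·12=36, R→Sutton 5·10=50, S→Sutton 12·14=168, T→Sutton 4·15=60. Service 380; fixed 12; total 392.
Option 2: {Wirral, Kent, Galt, Orton, Upton}: P→Orton 4·6=24, Q→Wirral 3·12=36, R→Kent 7·10=70, S→Kent 5·14=70, T→Orton 4·15=60. Service 260; fixed 43; total 303.
Difference: |392 − 303| = 89.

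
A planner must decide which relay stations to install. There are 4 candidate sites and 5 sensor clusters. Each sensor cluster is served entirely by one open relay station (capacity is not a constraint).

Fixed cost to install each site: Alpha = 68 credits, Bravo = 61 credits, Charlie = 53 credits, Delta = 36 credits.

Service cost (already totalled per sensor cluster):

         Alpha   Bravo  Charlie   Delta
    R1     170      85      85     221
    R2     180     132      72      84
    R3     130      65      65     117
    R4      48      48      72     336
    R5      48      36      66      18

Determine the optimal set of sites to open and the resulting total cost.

For any fixed open set, each sensor cluster goes to its cheapest open site; total = fixed + service.
{Bravo, Delta}: R1→Bravo 85, R2→Delta 84, R3→Bravo 65, R4→Bravo 48, R5→Delta 18. Service 300; fixed 97; total 397.
{Charlie, Delta}: service 312 + fixed 89 = 401
{Charlie}: service 360 + fixed 53 = 413
{Alpha, Bravo, Charlie, Delta}: service 288 + fixed 218 = 506
No other subset beats 397.

Open Bravo and Delta; minimum total cost 397.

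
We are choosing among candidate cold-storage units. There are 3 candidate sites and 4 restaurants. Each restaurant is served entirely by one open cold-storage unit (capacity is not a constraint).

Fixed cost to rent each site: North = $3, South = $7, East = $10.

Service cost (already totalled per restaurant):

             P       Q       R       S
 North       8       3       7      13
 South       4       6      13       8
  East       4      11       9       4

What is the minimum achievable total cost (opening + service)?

For any fixed open set, each restaurant goes to its cheapest open site; total = fixed + service.
{North, East}: P→East 4, Q→North 3, R→North 7, S→East 4. Service 18; fixed 13; total 31.
{North, South}: service 22 + fixed 10 = 32
{North}: service 31 + fixed 3 = 34
{North, South, East}: service 18 + fixed 20 = 38
No other subset beats 31.

Minimum total cost: 31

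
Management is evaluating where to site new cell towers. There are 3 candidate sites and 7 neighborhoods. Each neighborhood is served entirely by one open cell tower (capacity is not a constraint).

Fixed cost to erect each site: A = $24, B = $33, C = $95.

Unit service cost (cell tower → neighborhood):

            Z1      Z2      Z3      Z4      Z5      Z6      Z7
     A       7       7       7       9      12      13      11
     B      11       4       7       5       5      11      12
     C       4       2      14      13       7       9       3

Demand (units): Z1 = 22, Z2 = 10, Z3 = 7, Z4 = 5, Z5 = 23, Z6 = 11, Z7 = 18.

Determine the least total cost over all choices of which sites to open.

For any fixed open set, each neighborhood goes to its cheapest open site; total = fixed + service.
{B, C}: Z1→C 4·22=88, Z2→C 2·10=20, Z3→B 7·7=49, Z4→B 5·5=25, Z5→B 5·23=115, Z6→C 9·11=99, Z7→C 3·18=54. Service 450; fixed 128; total 578.
{A, B, C}: Z1→C 4·22=88, Z2→C 2·10=20, Z3→A 7·7=49, Z4→B 5·5=25, Z5→B 5·23=115, Z6→C 9·11=99, Z7→C 3·18=54. Service 450; fixed 152; total 602.
{A, C}: Z1→C 4·22=88, Z2→C 2·10=20, Z3→A 7·7=49, Z4→A 9·5=45, Z5→C 7·23=161, Z6→C 9·11=99, Z7→C 3·18=54. Service 516; fixed 119; total 635.
{A}: Z1→A 7·22=154, Z2→A 7·10=70, Z3→A 7·7=49, Z4→A 9·5=45, Z5→A 12·23=276, Z6→A 13·11=143, Z7→A 11·18=198. Service 935; fixed 24; total 959.
No other subset beats 578.

Minimum total cost: 578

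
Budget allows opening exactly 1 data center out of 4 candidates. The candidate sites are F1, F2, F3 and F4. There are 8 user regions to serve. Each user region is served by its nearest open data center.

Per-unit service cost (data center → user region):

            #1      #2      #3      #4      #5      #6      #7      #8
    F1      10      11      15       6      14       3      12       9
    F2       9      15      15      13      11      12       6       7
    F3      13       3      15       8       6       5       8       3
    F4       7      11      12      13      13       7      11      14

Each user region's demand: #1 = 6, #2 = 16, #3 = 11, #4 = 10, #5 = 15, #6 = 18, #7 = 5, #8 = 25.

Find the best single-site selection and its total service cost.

With exactly 1 open, each user region uses its cheapest among the chosen.
{F3}: #1→F3 13·6=78, #2→F3 3·16=48, #3→F3 15·11=165, #4→F3 8·10=80, #5→F3 6·15=90, #6→F3 5·18=90, #7→F3 8·5=40, #8→F3 3·25=75. Service cost 666.
{F1}: service cost 1010
{F2}: service cost 1175
Among all 4 size-1 choices, {F3} is lowest.

Choose F3 only; total service cost 666.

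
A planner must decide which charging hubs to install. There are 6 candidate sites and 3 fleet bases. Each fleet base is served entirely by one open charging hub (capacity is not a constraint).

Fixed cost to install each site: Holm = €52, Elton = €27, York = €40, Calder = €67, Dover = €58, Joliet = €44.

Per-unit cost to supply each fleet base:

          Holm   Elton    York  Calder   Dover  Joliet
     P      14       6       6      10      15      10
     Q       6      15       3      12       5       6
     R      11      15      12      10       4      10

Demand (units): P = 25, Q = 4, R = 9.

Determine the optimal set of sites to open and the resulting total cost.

Open Elton and Dover; minimum total cost 291.

For any fixed open set, each fleet base goes to its cheapest open site; total = fixed + service.
{Elton, Dover}: P→Elton 6·25=150, Q→Dover 5·4=20, R→Dover 4·9=36. Service 206; fixed 85; total 291.
{York, Dover}: service 198 + fixed 98 = 296
{York}: P→York 6·25=150, Q→York 3·4=12, R→York 12·9=108. Service 270; fixed 40; total 310.
{Holm, Elton, York, Calder, Dover, Joliet}: service 198 + fixed 288 = 486
No other subset beats 291.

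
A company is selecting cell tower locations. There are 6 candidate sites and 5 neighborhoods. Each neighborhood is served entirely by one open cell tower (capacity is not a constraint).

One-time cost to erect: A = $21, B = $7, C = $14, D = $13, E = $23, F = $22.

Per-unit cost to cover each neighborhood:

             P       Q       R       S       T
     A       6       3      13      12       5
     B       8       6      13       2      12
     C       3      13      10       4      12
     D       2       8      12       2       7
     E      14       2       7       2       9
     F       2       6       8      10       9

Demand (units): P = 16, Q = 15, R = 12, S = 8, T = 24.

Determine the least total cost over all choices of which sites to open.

Minimum total cost: 339

For any fixed open set, each neighborhood goes to its cheapest open site; total = fixed + service.
{A, D, E}: P→D 2·16=32, Q→E 2·15=30, R→E 7·12=84, S→D 2·8=16, T→A 5·24=120. Service 282; fixed 57; total 339.
{A, B, D, E}: service 282 + fixed 64 = 346
{A, E, F}: P→F 2·16=32, Q→E 2·15=30, R→E 7·12=84, S→E 2·8=16, T→A 5·24=120. Service 282; fixed 66; total 348.
{A, B, C, D, E, F}: service 282 + fixed 100 = 382
No other subset beats 339.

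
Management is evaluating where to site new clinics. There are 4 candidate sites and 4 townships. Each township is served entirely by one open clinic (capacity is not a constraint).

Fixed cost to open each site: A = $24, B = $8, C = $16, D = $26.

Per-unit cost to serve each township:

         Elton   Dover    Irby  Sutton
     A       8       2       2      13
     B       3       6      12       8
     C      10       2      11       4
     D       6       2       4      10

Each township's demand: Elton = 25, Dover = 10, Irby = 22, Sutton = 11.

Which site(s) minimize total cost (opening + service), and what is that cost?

Open A, B and C; minimum total cost 231.

For any fixed open set, each township goes to its cheapest open site; total = fixed + service.
{A, B, C}: Elton→B 3·25=75, Dover→A 2·10=20, Irby→A 2·22=44, Sutton→C 4·11=44. Service 183; fixed 48; total 231.
{A, B, C, D}: Elton→B 3·25=75, Dover→A 2·10=20, Irby→A 2·22=44, Sutton→C 4·11=44. Service 183; fixed 74; total 257.
{A, B}: service 227 + fixed 32 = 259
{B}: service 487 + fixed 8 = 495
No other subset beats 231.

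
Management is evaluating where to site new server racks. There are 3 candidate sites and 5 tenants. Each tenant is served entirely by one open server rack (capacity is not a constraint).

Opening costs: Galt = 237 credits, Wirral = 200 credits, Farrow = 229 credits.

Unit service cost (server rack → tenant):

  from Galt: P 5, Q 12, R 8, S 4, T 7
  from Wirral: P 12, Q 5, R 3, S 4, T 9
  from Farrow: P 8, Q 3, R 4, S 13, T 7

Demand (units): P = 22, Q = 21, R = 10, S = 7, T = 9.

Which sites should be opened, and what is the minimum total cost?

For any fixed open set, each tenant goes to its cheapest open site; total = fixed + service.
{Farrow}: P→Farrow 8·22=176, Q→Farrow 3·21=63, R→Farrow 4·10=40, S→Farrow 13·7=91, T→Farrow 7·9=63. Service 433; fixed 229; total 662.
{Wirral}: service 508 + fixed 200 = 708
{Galt}: service 533 + fixed 237 = 770
{Galt, Wirral, Farrow}: P→Galt 5·22=110, Q→Farrow 3·21=63, R→Wirral 3·10=30, S→Galt 4·7=28, T→Galt 7·9=63. Service 294; fixed 666; total 960.
No other subset beats 662.

Open Farrow only; minimum total cost 662.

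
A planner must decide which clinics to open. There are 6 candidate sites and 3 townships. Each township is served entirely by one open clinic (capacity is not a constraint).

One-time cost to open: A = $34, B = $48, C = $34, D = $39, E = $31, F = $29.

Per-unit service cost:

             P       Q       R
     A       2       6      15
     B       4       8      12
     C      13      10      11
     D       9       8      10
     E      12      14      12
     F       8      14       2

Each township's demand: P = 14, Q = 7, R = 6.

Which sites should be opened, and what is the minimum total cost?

Open A and F; minimum total cost 145.

For any fixed open set, each township goes to its cheapest open site; total = fixed + service.
{A, F}: P→A 2·14=28, Q→A 6·7=42, R→F 2·6=12. Service 82; fixed 63; total 145.
{A, E, F}: P→A 2·14=28, Q→A 6·7=42, R→F 2·6=12. Service 82; fixed 94; total 176.
{A, C, F}: service 82 + fixed 97 = 179
{A, B, C, D, E, F}: P→A 2·14=28, Q→A 6·7=42, R→F 2·6=12. Service 82; fixed 215; total 297.
No other subset beats 145.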